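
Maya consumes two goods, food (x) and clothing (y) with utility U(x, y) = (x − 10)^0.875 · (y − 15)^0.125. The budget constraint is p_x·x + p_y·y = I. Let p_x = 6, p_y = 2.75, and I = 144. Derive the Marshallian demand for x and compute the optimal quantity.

x* = 16.2344

Let x' = x−10, y' = y−15. MRS = 7·y'/x' = p_x/p_y.
After buying the subsistence bundle (10, 15), a share 0.875 of the remaining income goes to x: x* = 10 + 0.875·(I − 10p_x − 15p_y)/p_x.
Discretionary income = 144 − 10·6 − 15·2.75 = 42.75; x* = 10 + 0.875·42.75/6 = 16.2344.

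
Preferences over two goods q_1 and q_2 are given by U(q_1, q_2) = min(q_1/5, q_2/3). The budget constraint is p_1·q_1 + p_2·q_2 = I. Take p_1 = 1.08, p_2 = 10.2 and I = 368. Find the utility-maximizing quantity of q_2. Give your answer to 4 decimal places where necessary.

With perfect complements, no substitution: consume in ratio q_1:q_2 = 5:3.
Budget: p_1·q_1 + p_2·(3/5)·q_1 = I, so (5·p_1 + 3·p_2)·q_1 = 5·I.
Demand: q_1*(p_1,p_2,I) = 5·I/(5·p_1 + 3·p_2), q_2* = 3·I/(5·p_1 + 3·p_2).
Here 5·1.08 + 3·10.2 = 36, giving q_2* = 30.6667.

q_2* = 30.6667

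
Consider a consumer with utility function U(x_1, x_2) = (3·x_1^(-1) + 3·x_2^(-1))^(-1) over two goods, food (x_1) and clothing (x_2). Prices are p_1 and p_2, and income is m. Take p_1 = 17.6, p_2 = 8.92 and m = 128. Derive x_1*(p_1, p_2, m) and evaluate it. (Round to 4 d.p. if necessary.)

x_1* = 4.2483

With the ratio pinned down, the budget gives x_1* = m/(p_1 + p_2·(x_2/x_1)) and x_2* = (x_2/x_1)·x_1*.
Numerically x_2/x_1 = 1.404669, so x_1* = 128/(17.6 + 8.92·1.404669) = 4.2483.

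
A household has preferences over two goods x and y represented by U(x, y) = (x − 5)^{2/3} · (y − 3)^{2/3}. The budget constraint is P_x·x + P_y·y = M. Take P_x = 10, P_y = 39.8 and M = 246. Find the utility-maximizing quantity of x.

MRS = (y−3)/(x−5). Tangency with P_x/P_y gives y−3 = (P_x/P_y)·(x−5).
Substituting into the budget: x* = 5 + 0.5·(M − 5·P_x − 3·P_y)/P_x, and y* = 3 + 0.5·(…)/P_y.
Discretionary income = 246 − 5·10 − 3·39.8 = 76.6; x* = 5 + 0.5·76.6/10 = 8.83.

x* = 8.83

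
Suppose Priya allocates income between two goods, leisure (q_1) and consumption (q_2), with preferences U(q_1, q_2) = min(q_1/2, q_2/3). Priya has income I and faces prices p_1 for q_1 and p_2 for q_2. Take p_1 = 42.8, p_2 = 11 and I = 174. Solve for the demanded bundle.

q_1* = 2.9342, q_2* = 4.4013

Leontief preferences: the optimum is at the kink where q_1/2 = q_2/3, i.e. q_2 = (3/2)·q_1.
Budget: p_1·q_1 + p_2·(3/2)·q_1 = I, so (2·p_1 + 3·p_2)·q_1 = 2·I.
Demand: q_1*(p_1,p_2,I) = 2·I/(2·p_1 + 3·p_2), q_2* = 3·I/(2·p_1 + 3·p_2).
Here 2·42.8 + 3·11 = 118.6, giving q_1* = 2.9342 and q_2* = 4.4013.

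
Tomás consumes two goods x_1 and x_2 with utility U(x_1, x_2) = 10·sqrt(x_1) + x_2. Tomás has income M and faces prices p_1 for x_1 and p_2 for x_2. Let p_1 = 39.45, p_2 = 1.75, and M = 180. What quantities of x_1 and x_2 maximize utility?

Utility is quasi-linear in x_2; the FOC for x_1 is 5/√x_1 = p_1/p_2.
Thus x_1* = (5·p_2/p_1)² — independent of M — with the rest of income spent on x_2.
Plugging in: x_1* = (5·1.75/39.45)² = 0.0492, x_2* = 101.7481.

x_1* = 0.0492, x_2* = 101.7481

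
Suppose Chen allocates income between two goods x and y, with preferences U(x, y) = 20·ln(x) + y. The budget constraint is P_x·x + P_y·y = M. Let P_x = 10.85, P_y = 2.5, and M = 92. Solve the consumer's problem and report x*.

x* = 4.6083

Set MRS = P_x/P_y: (20/x)/1 = P_x/P_y.
So x*(P_x,P_y) = 20·P_y/P_x, independent of income; and y* = (M − 20·P_y)/P_y.
At the given prices: x* = 20·2.5/10.85 = 4.6083.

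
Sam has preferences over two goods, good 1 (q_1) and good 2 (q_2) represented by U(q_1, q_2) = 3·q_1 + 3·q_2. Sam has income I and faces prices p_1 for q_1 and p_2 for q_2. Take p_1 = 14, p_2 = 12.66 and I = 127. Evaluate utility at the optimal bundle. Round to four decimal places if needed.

Numerically: q_1* = 0, q_2* = 10.0316.
Utility at the optimum: U(0, 10.0316) = 30.0948.

V = 30.0948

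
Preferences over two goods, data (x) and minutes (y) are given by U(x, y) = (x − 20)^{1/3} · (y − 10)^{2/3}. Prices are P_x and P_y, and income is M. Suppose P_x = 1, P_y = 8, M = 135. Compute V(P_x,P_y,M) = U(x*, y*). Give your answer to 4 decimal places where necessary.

V = 4.6299

Let x' = x−20, y' = y−10. MRS = (1/2)·y'/x' = P_x/P_y.
After buying the subsistence bundle (20, 10), a share 1/3 of the remaining income goes to x: x* = 20 + 1/3·(M − 20P_x − 10P_y)/P_x.
Discretionary income = 135 − 20·1 − 10·8 = 35; x* = 20 + 1/3·35/1 = 31.6667; y* = 10 + 2/3·35/8 = 12.9167.
Utility at the optimum: U(31.6667, 12.9167) = 4.6299.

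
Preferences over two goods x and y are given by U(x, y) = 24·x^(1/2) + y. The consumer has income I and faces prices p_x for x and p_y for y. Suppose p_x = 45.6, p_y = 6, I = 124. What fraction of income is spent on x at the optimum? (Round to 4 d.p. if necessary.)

Set MRS = p_x/p_y: 12·x^(−1/2) = p_x/p_y.
Solve: √x = 12·p_y/p_x, so x*(p_x,p_y) = (12·p_y/p_x)², and y* = (I − p_x·x*)/p_y.
Plugging in: x* = (12·6/45.6)² = 2.4931, y* = 1.7193.
Expenditure on x: 45.6·2.4931 = 113.6842; share = 0.9168.

share on x = 0.9168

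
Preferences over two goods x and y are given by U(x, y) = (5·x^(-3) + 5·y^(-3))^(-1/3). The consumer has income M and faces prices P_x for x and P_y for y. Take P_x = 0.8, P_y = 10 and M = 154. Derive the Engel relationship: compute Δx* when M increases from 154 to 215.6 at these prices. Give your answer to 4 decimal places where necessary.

Numerically y/x = 0.53183, so x* = 154/(0.8 + 10·0.53183) = 25.1704.
At M' = 215.6: x* = 35.2386. Change: 35.2386 − 25.1704 = 10.0682.

Δx* = 10.0682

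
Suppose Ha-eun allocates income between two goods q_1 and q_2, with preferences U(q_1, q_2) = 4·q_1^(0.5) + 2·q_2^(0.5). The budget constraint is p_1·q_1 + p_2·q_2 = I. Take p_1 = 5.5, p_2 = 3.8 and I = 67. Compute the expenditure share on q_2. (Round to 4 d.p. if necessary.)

MRS = MU_q_1/MU_q_2 = 2·(q_2/q_1)^(0.5). Set equal to p_1/p_2.
Solve for the ratio: q_2/q_1 = [(1/2)·p_1/p_2]^(2).
With the ratio pinned down, the budget gives q_1* = I/(p_1 + p_2·(q_2/q_1)) and q_2* = (q_2/q_1)·q_1*.
Numerically q_2/q_1 = 0.523719, so q_1* = 67/(5.5 + 3.8·0.523719) = 8.9451 and q_2* = 0.523719·8.9451 = 4.6847.
Expenditure on q_2: 3.8·4.6847 = 17.8019; share = 0.2657.

share on q_2 = 0.2657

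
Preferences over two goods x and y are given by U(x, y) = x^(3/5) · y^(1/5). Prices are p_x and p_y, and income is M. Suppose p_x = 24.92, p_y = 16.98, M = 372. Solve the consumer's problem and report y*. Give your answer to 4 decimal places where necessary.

Demand: x*(p_x,p_y,M) = 0.75·M/p_x and y* = 0.25·M/p_y.
At p_x=24.92, p_y=16.98, M=372: y* = 0.25·372/16.98 = 5.477.

y* = 5.477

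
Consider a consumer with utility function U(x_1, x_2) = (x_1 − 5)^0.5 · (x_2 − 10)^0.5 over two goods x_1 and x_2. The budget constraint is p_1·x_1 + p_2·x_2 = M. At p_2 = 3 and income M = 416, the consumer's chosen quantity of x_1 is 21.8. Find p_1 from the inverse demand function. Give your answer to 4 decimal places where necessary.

p_1 = 10

This is Cobb-Douglas in (x_1−5, x_2−10): tangency gives 0.5·p_2·(x_2−10) = 0.5·p_1·(x_1−5).
Substituting into the budget: x_1* = 5 + 0.5·(M − 5·p_1 − 10·p_2)/p_1, and x_2* = 10 + 0.5·(…)/p_2.
Set x_1* = 21.8 in the demand function and solve for p_1: p_1 = 10.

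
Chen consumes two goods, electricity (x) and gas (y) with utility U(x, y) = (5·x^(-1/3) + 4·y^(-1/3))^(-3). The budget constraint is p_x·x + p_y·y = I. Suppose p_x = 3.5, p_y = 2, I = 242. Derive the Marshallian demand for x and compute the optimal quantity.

MU_x ∝ 5·x^(-4/3), MU_y ∝ 4·y^(-4/3), so MRS = (5/4)·(y/x)^(4/3) = p_x/p_y.
Hence y/x = ((4/5)·p_x/p_y)^(1/(4/3)), i.e. raised to the 0.75 power.
Substitute y = (y/x)·x into the budget: x* = I/(p_x + p_y·(y/x)).
Numerically y/x = 1.287052, so x* = 242/(3.5 + 2·1.287052) = 39.8413.

x* = 39.8413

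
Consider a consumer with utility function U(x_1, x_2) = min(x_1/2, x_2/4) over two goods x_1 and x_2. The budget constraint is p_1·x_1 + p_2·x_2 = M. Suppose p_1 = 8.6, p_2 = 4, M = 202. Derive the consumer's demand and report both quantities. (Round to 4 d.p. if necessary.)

With perfect complements, no substitution: consume in ratio x_1:x_2 = 2:4.
Budget: p_1·x_1 + p_2·2·x_1 = M, so (2·p_1 + 4·p_2)·x_1 = 2·M.
Demand: x_1*(p_1,p_2,M) = 2·M/(2·p_1 + 4·p_2), x_2* = 4·M/(2·p_1 + 4·p_2).
Here 2·8.6 + 4·4 = 33.2, giving x_1* = 12.1687 and x_2* = 24.3373.

x_1* = 12.1687, x_2* = 24.3373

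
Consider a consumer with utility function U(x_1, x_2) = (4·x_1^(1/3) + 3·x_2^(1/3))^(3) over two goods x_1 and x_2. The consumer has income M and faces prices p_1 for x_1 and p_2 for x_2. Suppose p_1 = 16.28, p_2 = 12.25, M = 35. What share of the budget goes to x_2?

Substitute x_2 = (x_2/x_1)·x_1 into the budget: x_1* = M/(p_1 + p_2·(x_2/x_1)).
Numerically x_2/x_1 = 0.995106, so x_1* = 35/(16.28 + 12.25·0.995106) = 1.2294 and x_2* = 0.995106·1.2294 = 1.2233.
Expenditure on x_2: 12.25·1.2233 = 14.986; share = 0.4282.

share on x_2 = 0.4282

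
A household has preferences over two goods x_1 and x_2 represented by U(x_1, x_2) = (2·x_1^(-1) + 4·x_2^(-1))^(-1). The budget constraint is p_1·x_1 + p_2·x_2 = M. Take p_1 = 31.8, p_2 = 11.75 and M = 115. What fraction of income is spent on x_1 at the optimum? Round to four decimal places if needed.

MU_x_1 ∝ 2·x_1^(-2), MU_x_2 ∝ 4·x_2^(-2), so MRS = (1/2)·(x_2/x_1)^(2) = p_1/p_2.
Hence x_2/x_1 = (2·p_1/p_2)^(1/(2)), i.e. raised to the 0.5 power.
Substitute x_2 = (x_2/x_1)·x_1 into the budget: x_1* = M/(p_1 + p_2·(x_2/x_1)).
Numerically x_2/x_1 = 2.326535, so x_1* = 115/(31.8 + 11.75·2.326535) = 1.9446 and x_2* = 2.326535·1.9446 = 4.5243.
Expenditure on x_1: 31.8·1.9446 = 61.8397; share = 0.5377.

share on x_1 = 0.5377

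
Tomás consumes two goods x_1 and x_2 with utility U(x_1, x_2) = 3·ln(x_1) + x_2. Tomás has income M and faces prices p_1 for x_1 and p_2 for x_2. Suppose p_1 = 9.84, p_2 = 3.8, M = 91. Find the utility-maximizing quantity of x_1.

x_1* = 1.1585

Set MRS = p_1/p_2: (3/x_1)/1 = p_1/p_2.
So x_1*(p_1,p_2) = 3·p_2/p_1, independent of income; and x_2* = (M − 3·p_2)/p_2.
At the given prices: x_1* = 3·3.8/9.84 = 1.1585.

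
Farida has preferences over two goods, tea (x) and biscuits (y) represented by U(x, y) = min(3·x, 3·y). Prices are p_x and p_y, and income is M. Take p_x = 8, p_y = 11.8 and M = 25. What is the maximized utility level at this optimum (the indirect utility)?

V = 3.7879

Leontief preferences: the optimum is at the kink where x/3 = y/3, i.e. y = x.
Budget: p_x·x + p_y·x = M, so (3·p_x + 3·p_y)·x = 3·M.
Demand: x*(p_x,p_y,M) = 3·M/(3·p_x + 3·p_y), y* = 3·M/(3·p_x + 3·p_y).
Here 3·8 + 3·11.8 = 59.4, giving x* = 1.2626 and y* = 1.2626.
Utility at the optimum: U(1.2626, 1.2626) = 3.7879.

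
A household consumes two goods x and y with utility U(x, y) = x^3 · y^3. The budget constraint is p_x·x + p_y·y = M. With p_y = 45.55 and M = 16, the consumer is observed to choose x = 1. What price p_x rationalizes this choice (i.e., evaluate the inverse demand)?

Tangency: MRS = y/x = p_x/p_y.
So 3·p_y·y = 3·p_x·x; combined with the budget, a share 0.5 of income goes to x.
Demand: x*(p_x,p_y,M) = 0.5·M/p_x and y* = 0.5·M/p_y.
Set x* = 1 in the demand function and solve for p_x: p_x = 8.

p_x = 8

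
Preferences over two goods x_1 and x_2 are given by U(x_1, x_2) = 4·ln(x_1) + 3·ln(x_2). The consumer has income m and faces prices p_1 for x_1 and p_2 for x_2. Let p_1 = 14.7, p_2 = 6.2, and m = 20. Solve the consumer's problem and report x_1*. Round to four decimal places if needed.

x_1* = 0.7775

The MRS is (4/3)·x_2/x_1. Set MRS = p_1/p_2.
Rearranging, p_2·x_2 = (3/4)·p_1·x_1. Substituting into the budget gives p_1·x_1·(1 + (3/4)) = m.
Demand: x_1*(p_1,p_2,m) = 4/7·m/p_1 and x_2* = 3/7·m/p_2.
At p_1=14.7, p_2=6.2, m=20: x_1* = 4/7·20/14.7 = 0.7775.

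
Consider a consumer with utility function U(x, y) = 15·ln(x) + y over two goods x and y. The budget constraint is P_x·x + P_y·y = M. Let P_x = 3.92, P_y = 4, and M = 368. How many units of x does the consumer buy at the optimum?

x* = 15.3061

Set MRS = P_x/P_y: (15/x)/1 = P_x/P_y.
So x*(P_x,P_y) = 15·P_y/P_x, independent of income; and y* = (M − 15·P_y)/P_y.
At the given prices: x* = 15·4/3.92 = 15.3061.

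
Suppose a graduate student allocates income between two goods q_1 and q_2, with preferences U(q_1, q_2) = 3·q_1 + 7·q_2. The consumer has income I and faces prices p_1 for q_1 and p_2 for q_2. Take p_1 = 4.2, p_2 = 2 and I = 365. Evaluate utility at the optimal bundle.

Numerically: q_1* = 0, q_2* = 182.5.
Utility at the optimum: U(0, 182.5) = 1277.5.

V = 1277.5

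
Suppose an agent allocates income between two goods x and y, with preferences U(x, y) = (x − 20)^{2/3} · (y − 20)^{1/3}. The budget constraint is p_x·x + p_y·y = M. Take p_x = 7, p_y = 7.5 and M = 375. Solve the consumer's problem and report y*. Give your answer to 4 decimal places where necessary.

y* = 23.7778

MRS = 2·(y−20)/(x−20). Tangency with p_x/p_y gives y−20 = (1/2)·(p_x/p_y)·(x−20).
Substituting into the budget: x* = 20 + 2/3·(M − 20·p_x − 20·p_y)/p_x, and y* = 20 + 1/3·(…)/p_y.
Discretionary income = 375 − 20·7 − 20·7.5 = 85; y* = 20 + 1/3·85/7.5 = 23.7778.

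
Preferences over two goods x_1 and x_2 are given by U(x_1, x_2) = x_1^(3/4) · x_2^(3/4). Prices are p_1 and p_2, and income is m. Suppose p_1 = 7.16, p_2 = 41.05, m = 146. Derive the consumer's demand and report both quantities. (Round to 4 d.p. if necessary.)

MU_x_1/MU_x_2 = (0.75·x_2)/(0.75·x_1); tangency sets this equal to p_1/p_2.
Rearranging, p_2·x_2 = p_1·x_1. Substituting into the budget gives p_1·x_1·(1 + 1) = m.
Demand: x_1*(p_1,p_2,m) = 0.5·m/p_1 and x_2* = 0.5·m/p_2.
At p_1=7.16, p_2=41.05, m=146: x_1* = 0.5·146/7.16 = 10.1955, x_2* = 1.7783.

x_1* = 10.1955, x_2* = 1.7783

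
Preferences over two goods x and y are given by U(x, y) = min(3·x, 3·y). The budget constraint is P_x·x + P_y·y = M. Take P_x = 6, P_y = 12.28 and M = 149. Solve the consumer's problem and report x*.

With perfect complements, no substitution: consume in ratio x:y = 3:3.
Budget: P_x·x + P_y·x = M, so (3·P_x + 3·P_y)·x = 3·M.
Demand: x*(P_x,P_y,M) = 3·M/(3·P_x + 3·P_y), y* = 3·M/(3·P_x + 3·P_y).
Here 3·6 + 3·12.28 = 54.84, giving x* = 8.151.

x* = 8.151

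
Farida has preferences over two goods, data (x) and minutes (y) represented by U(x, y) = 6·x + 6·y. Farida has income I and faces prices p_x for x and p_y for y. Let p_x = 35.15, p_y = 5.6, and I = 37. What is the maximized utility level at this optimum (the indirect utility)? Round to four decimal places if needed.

Numerically: x* = 0, y* = 6.6071.
Utility at the optimum: U(0, 6.6071) = 39.6429.

V = 39.6429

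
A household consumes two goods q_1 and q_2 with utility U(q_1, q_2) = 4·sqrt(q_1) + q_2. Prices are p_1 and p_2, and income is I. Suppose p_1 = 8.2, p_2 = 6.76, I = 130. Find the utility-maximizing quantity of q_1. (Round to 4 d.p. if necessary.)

q_1* = 2.7185

Set MRS = p_1/p_2: 2·q_1^(−1/2) = p_1/p_2.
Solve: √q_1 = 2·p_2/p_1, so q_1*(p_1,p_2) = (2·p_2/p_1)², and q_2* = (I − p_1·q_1*)/p_2.
Plugging in: q_1* = (2·6.76/8.2)² = 2.7185.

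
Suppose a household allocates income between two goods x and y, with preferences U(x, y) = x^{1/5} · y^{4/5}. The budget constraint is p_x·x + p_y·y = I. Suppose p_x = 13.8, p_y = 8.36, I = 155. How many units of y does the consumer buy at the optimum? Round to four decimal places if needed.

Tangency: MRS = (1/4)·y/x = p_x/p_y.
Rearranging, p_y·y = 4·p_x·x. Substituting into the budget gives p_x·x·(1 + 4) = I.
Demand: x*(p_x,p_y,I) = 0.2·I/p_x and y* = 0.8·I/p_y.
At p_x=13.8, p_y=8.36, I=155: y* = 0.8·155/8.36 = 14.8325.

y* = 14.8325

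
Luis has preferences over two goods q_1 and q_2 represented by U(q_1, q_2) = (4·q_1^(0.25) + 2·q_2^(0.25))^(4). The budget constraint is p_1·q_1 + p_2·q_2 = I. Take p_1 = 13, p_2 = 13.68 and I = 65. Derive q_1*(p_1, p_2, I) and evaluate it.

MRS = MU_q_1/MU_q_2 = 2·(q_2/q_1)^(0.75). Set equal to p_1/p_2.
Hence q_2/q_1 = ((1/2)·p_1/p_2)^(1/(0.75)), i.e. raised to the 4/3 power.
Substitute q_2 = (q_2/q_1)·q_1 into the budget: q_1* = I/(p_1 + p_2·(q_2/q_1)).
Numerically q_2/q_1 = 0.370769, so q_1* = 65/(13 + 13.68·0.370769) = 3.5967.

q_1* = 3.5967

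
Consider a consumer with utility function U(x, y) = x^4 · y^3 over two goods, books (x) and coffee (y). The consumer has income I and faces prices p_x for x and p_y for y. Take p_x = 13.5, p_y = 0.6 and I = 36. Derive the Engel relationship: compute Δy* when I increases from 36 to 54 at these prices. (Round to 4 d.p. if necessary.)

Tangency: MRS = (4/3)·y/x = p_x/p_y.
Rearranging, p_y·y = (3/4)·p_x·x. Substituting into the budget gives p_x·x·(1 + (3/4)) = I.
Demand: x*(p_x,p_y,I) = 4/7·I/p_x and y* = 3/7·I/p_y.
At p_x=13.5, p_y=0.6, I=36: y* = 3/7·36/0.6 = 25.7143.
At I' = 54: y* = 38.5714. Change: 38.5714 − 25.7143 = 12.8571.

Δy* = 12.8571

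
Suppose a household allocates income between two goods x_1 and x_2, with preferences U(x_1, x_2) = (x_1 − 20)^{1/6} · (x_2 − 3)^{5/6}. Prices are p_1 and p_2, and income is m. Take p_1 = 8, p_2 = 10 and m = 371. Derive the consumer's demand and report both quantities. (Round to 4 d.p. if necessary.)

x_1* = 23.7708, x_2* = 18.0833

After buying the subsistence bundle (20, 3), a share 1/6 of the remaining income goes to x_1: x_1* = 20 + 1/6·(m − 20p_1 − 3p_2)/p_1.
Discretionary income = 371 − 20·8 − 3·10 = 181; x_1* = 20 + 1/6·181/8 = 23.7708; x_2* = 3 + 5/6·181/10 = 18.0833.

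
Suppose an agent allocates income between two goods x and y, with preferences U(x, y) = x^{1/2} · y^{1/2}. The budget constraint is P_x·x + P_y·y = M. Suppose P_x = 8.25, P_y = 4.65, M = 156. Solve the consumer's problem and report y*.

y* = 16.7742

The MRS is y/x. Set MRS = P_x/P_y.
So 0.5·P_y·y = 0.5·P_x·x; combined with the budget, a share 0.5 of income goes to x.
Demand: x*(P_x,P_y,M) = 0.5·M/P_x and y* = 0.5·M/P_y.
At P_x=8.25, P_y=4.65, M=156: y* = 0.5·156/4.65 = 16.7742.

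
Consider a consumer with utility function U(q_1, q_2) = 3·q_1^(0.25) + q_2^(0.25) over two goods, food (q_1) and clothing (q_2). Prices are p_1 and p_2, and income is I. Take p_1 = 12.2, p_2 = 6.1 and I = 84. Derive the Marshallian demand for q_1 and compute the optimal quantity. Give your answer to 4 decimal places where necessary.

q_1* = 5.3325

MU_q_1 ∝ 3·q_1^(-0.75), MU_q_2 ∝ q_2^(-0.75), so MRS = 3·(q_2/q_1)^(0.75) = p_1/p_2.
Solve for the ratio: q_2/q_1 = [(1/3)·p_1/p_2]^(4/3).
With the ratio pinned down, the budget gives q_1* = I/(p_1 + p_2·(q_2/q_1)) and q_2* = (q_2/q_1)·q_1*.
Numerically q_2/q_1 = 0.582387, so q_1* = 84/(12.2 + 6.1·0.582387) = 5.3325.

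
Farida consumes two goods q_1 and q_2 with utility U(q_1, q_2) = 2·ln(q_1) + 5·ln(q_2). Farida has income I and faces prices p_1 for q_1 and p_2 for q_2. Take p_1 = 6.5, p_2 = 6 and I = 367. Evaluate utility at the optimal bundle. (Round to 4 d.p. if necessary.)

V = 24.4472

The MRS is (2/5)·q_2/q_1. Set MRS = p_1/p_2.
Rearranging, p_2·q_2 = (5/2)·p_1·q_1. Substituting into the budget gives p_1·q_1·(1 + (5/2)) = I.
Demand: q_1*(p_1,p_2,I) = 2/7·I/p_1 and q_2* = 5/7·I/p_2.
At p_1=6.5, p_2=6, I=367: q_1* = 2/7·367/6.5 = 16.1319, q_2* = 43.6905.
Utility at the optimum: U(16.1319, 43.6905) = 24.4472.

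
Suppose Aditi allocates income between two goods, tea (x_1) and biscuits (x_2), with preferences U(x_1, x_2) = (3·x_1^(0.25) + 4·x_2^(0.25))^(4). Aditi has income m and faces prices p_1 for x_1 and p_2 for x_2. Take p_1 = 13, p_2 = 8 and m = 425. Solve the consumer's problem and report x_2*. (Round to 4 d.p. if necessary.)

From the CES first-order condition, (3/4)·(x_2/x_1)^(0.75) = p_1/p_2.
Solve for the ratio: x_2/x_1 = [(4/3)·p_1/p_2]^(4/3).
With the ratio pinned down, the budget gives x_1* = m/(p_1 + p_2·(x_2/x_1)) and x_2* = (x_2/x_1)·x_1*.
Numerically x_2/x_1 = 2.803644, so x_1* = 425/(13 + 8·2.803644) = 11.9958 and x_2* = 2.803644·11.9958 = 33.6319.

x_2* = 33.6319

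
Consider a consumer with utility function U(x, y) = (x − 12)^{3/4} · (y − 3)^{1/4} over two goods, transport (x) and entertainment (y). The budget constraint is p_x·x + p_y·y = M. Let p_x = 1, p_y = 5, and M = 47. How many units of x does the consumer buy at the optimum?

x* = 27

This is Cobb-Douglas in (x−12, y−3): tangency gives 0.75·p_y·(y−3) = 0.25·p_x·(x−12).
Substituting into the budget: x* = 12 + 0.75·(M − 12·p_x − 3·p_y)/p_x, and y* = 3 + 0.25·(…)/p_y.
Discretionary income = 47 − 12·1 − 3·5 = 20; x* = 12 + 0.75·20/1 = 27.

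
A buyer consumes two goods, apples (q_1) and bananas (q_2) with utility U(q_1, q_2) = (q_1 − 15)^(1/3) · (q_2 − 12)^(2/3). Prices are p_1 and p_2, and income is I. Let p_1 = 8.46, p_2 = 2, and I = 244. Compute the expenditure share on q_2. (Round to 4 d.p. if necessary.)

share on q_2 = 0.3527

Discretionary income = 244 − 15·8.46 − 12·2 = 93.1; q_1* = 15 + 1/3·93.1/8.46 = 18.6682; q_2* = 12 + 2/3·93.1/2 = 43.0333.
Expenditure on q_2: 2·43.0333 = 86.0667; share = 0.3527.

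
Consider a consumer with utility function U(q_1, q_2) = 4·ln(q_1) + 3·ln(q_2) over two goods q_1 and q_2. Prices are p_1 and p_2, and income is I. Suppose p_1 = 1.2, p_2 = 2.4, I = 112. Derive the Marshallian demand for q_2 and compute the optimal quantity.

The MRS is (4/3)·q_2/q_1. Set MRS = p_1/p_2.
So 4·p_2·q_2 = 3·p_1·q_1; combined with the budget, a share 4/7 of income goes to q_1.
Demand: q_1*(p_1,p_2,I) = 4/7·I/p_1 and q_2* = 3/7·I/p_2.
At p_1=1.2, p_2=2.4, I=112: q_2* = 3/7·112/2.4 = 20.

q_2* = 20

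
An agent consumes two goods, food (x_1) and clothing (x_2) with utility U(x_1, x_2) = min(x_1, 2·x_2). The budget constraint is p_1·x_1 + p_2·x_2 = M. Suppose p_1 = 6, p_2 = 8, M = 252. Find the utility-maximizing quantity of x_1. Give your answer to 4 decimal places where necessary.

x_1* = 25.2

With perfect complements, no substitution: consume in ratio x_1:x_2 = 2:1.
Budget: p_1·x_1 + p_2·(1/2)·x_1 = M, so (2·p_1 + p_2)·x_1 = 2·M.
Demand: x_1*(p_1,p_2,M) = 2·M/(2·p_1 + p_2), x_2* = M/(2·p_1 + p_2).
Here 2·6 + 8 = 20, giving x_1* = 25.2.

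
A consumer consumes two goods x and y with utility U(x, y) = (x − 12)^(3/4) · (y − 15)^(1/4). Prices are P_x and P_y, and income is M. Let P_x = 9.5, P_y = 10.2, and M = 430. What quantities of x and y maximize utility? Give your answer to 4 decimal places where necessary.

x* = 24.8684, y* = 18.9951

This is Cobb-Douglas in (x−12, y−15): tangency gives 0.75·P_y·(y−15) = 0.25·P_x·(x−12).
After buying the subsistence bundle (12, 15), a share 0.75 of the remaining income goes to x: x* = 12 + 0.75·(M − 12P_x − 15P_y)/P_x.
Discretionary income = 430 − 12·9.5 − 15·10.2 = 163; x* = 12 + 0.75·163/9.5 = 24.8684; y* = 15 + 0.25·163/10.2 = 18.9951.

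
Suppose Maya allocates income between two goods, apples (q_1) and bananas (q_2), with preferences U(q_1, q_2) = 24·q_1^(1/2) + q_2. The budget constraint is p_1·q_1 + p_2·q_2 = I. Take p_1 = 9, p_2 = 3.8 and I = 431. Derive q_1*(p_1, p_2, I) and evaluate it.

Thus q_1* = (12·p_2/p_1)² — independent of I — with the rest of income spent on q_2.
Plugging in: q_1* = (12·3.8/9)² = 25.6711.

q_1* = 25.6711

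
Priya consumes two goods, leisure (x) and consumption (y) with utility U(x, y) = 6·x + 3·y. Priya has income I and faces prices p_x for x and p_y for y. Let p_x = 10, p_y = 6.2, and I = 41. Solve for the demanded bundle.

x* = 4.1, y* = 0

Perfect substitutes: compare marginal utility per dollar. 6/p_x vs 3/p_y → 0.6 vs 0.4839.
x gives more utility per dollar, so spend all income on x: x* = I/p_x, y* = 0.
Numerically: x* = 4.1, y* = 0.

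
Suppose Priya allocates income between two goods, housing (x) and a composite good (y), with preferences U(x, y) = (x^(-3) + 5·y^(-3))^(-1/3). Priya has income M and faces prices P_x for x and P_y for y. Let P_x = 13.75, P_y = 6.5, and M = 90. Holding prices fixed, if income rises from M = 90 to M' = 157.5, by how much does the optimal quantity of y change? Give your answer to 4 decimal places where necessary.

Δy* = 4.7789

With the ratio pinned down, the budget gives x* = M/(P_x + P_y·(y/x)) and y* = (y/x)·x*.
Numerically y/x = 1.803391, so x* = 90/(13.75 + 6.5·1.803391) = 3.5333 and y* = 1.803391·3.5333 = 6.3719.
At M' = 157.5: y* = 11.1508. Change: 11.1508 − 6.3719 = 4.7789.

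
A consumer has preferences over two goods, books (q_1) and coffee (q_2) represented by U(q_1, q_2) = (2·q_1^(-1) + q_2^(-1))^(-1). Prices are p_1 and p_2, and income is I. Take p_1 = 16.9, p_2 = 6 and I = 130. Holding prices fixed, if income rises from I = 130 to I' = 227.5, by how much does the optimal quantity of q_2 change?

Δq_2* = 4.817

MRS = MU_q_1/MU_q_2 = 2·(q_2/q_1)^(2). Set equal to p_1/p_2.
Solve for the ratio: q_2/q_1 = [(1/2)·p_1/p_2]^(0.5).
With the ratio pinned down, the budget gives q_1* = I/(p_1 + p_2·(q_2/q_1)) and q_2* = (q_2/q_1)·q_1*.
Numerically q_2/q_1 = 1.186732, so q_1* = 130/(16.9 + 6·1.186732) = 5.4121 and q_2* = 1.186732·5.4121 = 6.4227.
At I' = 227.5: q_2* = 11.2397. Change: 11.2397 − 6.4227 = 4.817.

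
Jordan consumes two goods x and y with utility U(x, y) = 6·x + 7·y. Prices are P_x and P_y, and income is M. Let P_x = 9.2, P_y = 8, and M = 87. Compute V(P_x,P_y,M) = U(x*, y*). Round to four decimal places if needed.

V = 76.125

Linear utility — the consumer picks whichever good has higher MU/price: 6/9.2 = 0.6522 vs 7/8 = 0.875.
y gives more utility per dollar, so spend all income on y: y* = M/P_y, x* = 0.
Numerically: x* = 0, y* = 10.875.
Utility at the optimum: U(0, 10.875) = 76.125.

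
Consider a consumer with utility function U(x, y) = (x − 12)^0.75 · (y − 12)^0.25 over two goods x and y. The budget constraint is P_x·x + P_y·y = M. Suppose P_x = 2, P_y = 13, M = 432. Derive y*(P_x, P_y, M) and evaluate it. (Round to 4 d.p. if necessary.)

This is Cobb-Douglas in (x−12, y−12): tangency gives 0.75·P_y·(y−12) = 0.25·P_x·(x−12).
Substituting into the budget: x* = 12 + 0.75·(M − 12·P_x − 12·P_y)/P_x, and y* = 12 + 0.25·(…)/P_y.
Discretionary income = 432 − 12·2 − 12·13 = 252; y* = 12 + 0.25·252/13 = 16.8462.

y* = 16.8462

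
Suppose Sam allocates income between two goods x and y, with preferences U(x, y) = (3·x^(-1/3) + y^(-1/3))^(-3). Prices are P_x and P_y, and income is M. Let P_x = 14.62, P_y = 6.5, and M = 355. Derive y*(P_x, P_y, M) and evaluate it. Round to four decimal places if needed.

With the ratio pinned down, the budget gives x* = M/(P_x + P_y·(y/x)) and y* = (y/x)·x*.
Numerically y/x = 0.805721, so x* = 355/(14.62 + 6.5·0.805721) = 17.8777 and y* = 0.805721·17.8777 = 14.4044.

y* = 14.4044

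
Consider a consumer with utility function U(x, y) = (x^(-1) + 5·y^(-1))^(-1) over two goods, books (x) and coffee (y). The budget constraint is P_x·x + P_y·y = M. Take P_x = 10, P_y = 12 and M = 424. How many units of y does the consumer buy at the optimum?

y* = 25.0903

MU_x ∝ x^(-2), MU_y ∝ 5·y^(-2), so MRS = (1/5)·(y/x)^(2) = P_x/P_y.
Hence y/x = (5·P_x/P_y)^(1/(2)), i.e. raised to the 0.5 power.
Substitute y = (y/x)·x into the budget: x* = M/(P_x + P_y·(y/x)).
Numerically y/x = 2.041241, so x* = 424/(10 + 12·2.041241) = 12.2917 and y* = 2.041241·12.2917 = 25.0903.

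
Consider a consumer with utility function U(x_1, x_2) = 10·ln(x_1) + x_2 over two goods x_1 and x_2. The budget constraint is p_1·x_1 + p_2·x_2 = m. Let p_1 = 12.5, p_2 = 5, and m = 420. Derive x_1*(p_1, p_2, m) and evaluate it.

Set MRS = p_1/p_2: (10/x_1)/1 = p_1/p_2.
So x_1*(p_1,p_2) = 10·p_2/p_1, independent of income; and x_2* = (m − 10·p_2)/p_2.
At the given prices: x_1* = 10·5/12.5 = 4.

x_1* = 4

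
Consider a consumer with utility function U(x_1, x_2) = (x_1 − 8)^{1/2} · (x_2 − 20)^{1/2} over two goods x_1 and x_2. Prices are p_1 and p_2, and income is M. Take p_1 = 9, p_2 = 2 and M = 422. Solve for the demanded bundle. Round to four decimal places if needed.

x_1* = 25.2222, x_2* = 97.5

Discretionary income = 422 − 8·9 − 20·2 = 310; x_1* = 8 + 0.5·310/9 = 25.2222; x_2* = 20 + 0.5·310/2 = 97.5.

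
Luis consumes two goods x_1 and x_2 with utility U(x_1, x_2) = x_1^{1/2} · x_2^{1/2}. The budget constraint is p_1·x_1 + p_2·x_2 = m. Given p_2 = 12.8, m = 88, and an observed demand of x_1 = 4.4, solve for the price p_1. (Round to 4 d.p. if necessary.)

The MRS is x_2/x_1. Set MRS = p_1/p_2.
So 0.5·p_2·x_2 = 0.5·p_1·x_1; combined with the budget, a share 0.5 of income goes to x_1.
Demand: x_1*(p_1,p_2,m) = 0.5·m/p_1 and x_2* = 0.5·m/p_2.
Set x_1* = 4.4 in the demand function and solve for p_1: p_1 = 10.

p_1 = 10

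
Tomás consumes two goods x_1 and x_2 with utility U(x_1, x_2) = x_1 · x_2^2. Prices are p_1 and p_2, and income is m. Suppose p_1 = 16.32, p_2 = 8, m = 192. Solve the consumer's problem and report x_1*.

MU_x_1/MU_x_2 = (x_2)/(2·x_1); tangency sets this equal to p_1/p_2.
So p_2·x_2 = 2·p_1·x_1; combined with the budget, a share 1/3 of income goes to x_1.
Demand: x_1*(p_1,p_2,m) = 1/3·m/p_1 and x_2* = 2/3·m/p_2.
At p_1=16.32, p_2=8, m=192: x_1* = 1/3·192/16.32 = 3.9216.

x_1* = 3.9216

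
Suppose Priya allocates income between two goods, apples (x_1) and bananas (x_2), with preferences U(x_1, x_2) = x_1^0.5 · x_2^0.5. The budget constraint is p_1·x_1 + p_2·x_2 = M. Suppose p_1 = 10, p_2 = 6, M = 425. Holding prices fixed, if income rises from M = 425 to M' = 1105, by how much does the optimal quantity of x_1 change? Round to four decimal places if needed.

Δx_1* = 34

MU_x_1/MU_x_2 = (0.5·x_2)/(0.5·x_1); tangency sets this equal to p_1/p_2.
So 0.5·p_2·x_2 = 0.5·p_1·x_1; combined with the budget, a share 0.5 of income goes to x_1.
Demand: x_1*(p_1,p_2,M) = 0.5·M/p_1 and x_2* = 0.5·M/p_2.
At p_1=10, p_2=6, M=425: x_1* = 0.5·425/10 = 21.25.
At M' = 1105: x_1* = 55.25. Change: 55.25 − 21.25 = 34.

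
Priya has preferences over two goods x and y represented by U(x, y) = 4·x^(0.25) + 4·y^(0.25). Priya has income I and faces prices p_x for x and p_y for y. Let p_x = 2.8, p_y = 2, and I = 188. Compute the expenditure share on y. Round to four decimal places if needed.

share on y = 0.528

Numerically y/x = 1.566165, so x* = 188/(2.8 + 2·1.566165) = 31.6908 and y* = 1.566165·31.6908 = 49.6329.
Expenditure on y: 2·49.6329 = 99.2659; share = 0.528.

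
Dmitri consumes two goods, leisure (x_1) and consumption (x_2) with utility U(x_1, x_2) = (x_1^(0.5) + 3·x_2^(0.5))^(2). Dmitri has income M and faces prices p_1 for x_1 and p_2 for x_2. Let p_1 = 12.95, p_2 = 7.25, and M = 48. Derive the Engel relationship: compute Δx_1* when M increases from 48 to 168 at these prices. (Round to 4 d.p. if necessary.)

Δx_1* = 0.5427

With the ratio pinned down, the budget gives x_1* = M/(p_1 + p_2·(x_2/x_1)) and x_2* = (x_2/x_1)·x_1*.
Numerically x_2/x_1 = 28.714816, so x_1* = 48/(12.95 + 7.25·28.714816) = 0.2171.
At M' = 168: x_1* = 0.7597. Change: 0.7597 − 0.2171 = 0.5427.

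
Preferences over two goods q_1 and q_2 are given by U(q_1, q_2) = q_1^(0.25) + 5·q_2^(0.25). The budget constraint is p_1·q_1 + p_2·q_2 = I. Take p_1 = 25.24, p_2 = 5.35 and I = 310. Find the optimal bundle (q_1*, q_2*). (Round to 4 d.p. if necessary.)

From the CES first-order condition, (1/5)·(q_2/q_1)^(0.75) = p_1/p_2.
Solve for the ratio: q_2/q_1 = [5·p_1/p_2]^(4/3).
With the ratio pinned down, the budget gives q_1* = I/(p_1 + p_2·(q_2/q_1)) and q_2* = (q_2/q_1)·q_1*.
Numerically q_2/q_1 = 67.650981, so q_1* = 310/(25.24 + 5.35·67.650981) = 0.8007 and q_2* = 67.650981·0.8007 = 54.1665.

q_1* = 0.8007, q_2* = 54.1665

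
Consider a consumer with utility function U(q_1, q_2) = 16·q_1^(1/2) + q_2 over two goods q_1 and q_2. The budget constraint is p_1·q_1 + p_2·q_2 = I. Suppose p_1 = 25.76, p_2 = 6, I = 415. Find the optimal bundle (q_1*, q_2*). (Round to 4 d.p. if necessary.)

q_1* = 3.4721, q_2* = 54.2598

Set MRS = p_1/p_2: 8·q_1^(−1/2) = p_1/p_2.
Thus q_1* = (8·p_2/p_1)² — independent of I — with the rest of income spent on q_2.
Plugging in: q_1* = (8·6/25.76)² = 3.4721, q_2* = 54.2598.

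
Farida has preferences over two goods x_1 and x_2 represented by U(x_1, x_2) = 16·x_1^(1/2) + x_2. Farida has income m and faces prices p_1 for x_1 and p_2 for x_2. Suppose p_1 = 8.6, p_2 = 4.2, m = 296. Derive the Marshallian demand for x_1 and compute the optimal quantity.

x_1* = 15.2645

MU_x_1 = 8/√x_1, MU_x_2 = 1. Tangency: 8/√x_1 = p_1/p_2.
Thus x_1* = (8·p_2/p_1)² — independent of m — with the rest of income spent on x_2.
Plugging in: x_1* = (8·4.2/8.6)² = 15.2645.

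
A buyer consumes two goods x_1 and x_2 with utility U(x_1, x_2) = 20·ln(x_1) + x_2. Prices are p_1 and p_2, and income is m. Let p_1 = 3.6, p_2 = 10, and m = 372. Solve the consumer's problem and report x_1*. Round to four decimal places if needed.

x_1* = 55.5556

Set MRS = p_1/p_2: (20/x_1)/1 = p_1/p_2.
So x_1*(p_1,p_2) = 20·p_2/p_1, independent of income; and x_2* = (m − 20·p_2)/p_2.
At the given prices: x_1* = 20·10/3.6 = 55.5556.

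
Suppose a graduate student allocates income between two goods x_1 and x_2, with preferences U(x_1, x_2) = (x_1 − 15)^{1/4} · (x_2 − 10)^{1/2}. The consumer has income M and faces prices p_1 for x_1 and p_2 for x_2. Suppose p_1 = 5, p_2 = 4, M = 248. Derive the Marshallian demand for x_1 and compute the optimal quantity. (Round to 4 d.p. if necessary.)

x_1* = 23.8667

MRS = (1/2)·(x_2−10)/(x_1−15). Tangency with p_1/p_2 gives x_2−10 = 2·(p_1/p_2)·(x_1−15).
Substituting into the budget: x_1* = 15 + 1/3·(M − 15·p_1 − 10·p_2)/p_1, and x_2* = 10 + 2/3·(…)/p_2.
Discretionary income = 248 − 15·5 − 10·4 = 133; x_1* = 15 + 1/3·133/5 = 23.8667.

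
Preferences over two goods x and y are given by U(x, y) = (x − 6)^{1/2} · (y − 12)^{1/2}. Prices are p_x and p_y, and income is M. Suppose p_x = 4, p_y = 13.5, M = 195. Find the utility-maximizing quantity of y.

Let x' = x−6, y' = y−12. MRS = y'/x' = p_x/p_y.
Substituting into the budget: x* = 6 + 0.5·(M − 6·p_x − 12·p_y)/p_x, and y* = 12 + 0.5·(…)/p_y.
Discretionary income = 195 − 6·4 − 12·13.5 = 9; y* = 12 + 0.5·9/13.5 = 12.3333.

y* = 12.3333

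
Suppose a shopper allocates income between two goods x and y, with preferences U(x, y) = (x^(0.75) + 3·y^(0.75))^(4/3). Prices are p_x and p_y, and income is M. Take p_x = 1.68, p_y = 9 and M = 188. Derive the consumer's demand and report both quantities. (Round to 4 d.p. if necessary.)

x* = 73.2914, y* = 7.2078

Substitute y = (y/x)·x into the budget: x* = M/(p_x + p_y·(y/x)).
Numerically y/x = 0.098345, so x* = 188/(1.68 + 9·0.098345) = 73.2914 and y* = 0.098345·73.2914 = 7.2078.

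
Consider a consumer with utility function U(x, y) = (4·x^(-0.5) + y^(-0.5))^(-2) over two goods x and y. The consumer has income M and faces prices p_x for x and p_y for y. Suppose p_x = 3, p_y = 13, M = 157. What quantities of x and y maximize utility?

MRS = MU_x/MU_y = 4·(y/x)^(1.5). Set equal to p_x/p_y.
Hence y/x = ((1/4)·p_x/p_y)^(1/(1.5)), i.e. raised to the 2/3 power.
Substitute y = (y/x)·x into the budget: x* = M/(p_x + p_y·(y/x)).
Numerically y/x = 0.149306, so x* = 157/(3 + 13·0.149306) = 31.775 and y* = 0.149306·31.775 = 4.7442.

x* = 31.775, y* = 4.7442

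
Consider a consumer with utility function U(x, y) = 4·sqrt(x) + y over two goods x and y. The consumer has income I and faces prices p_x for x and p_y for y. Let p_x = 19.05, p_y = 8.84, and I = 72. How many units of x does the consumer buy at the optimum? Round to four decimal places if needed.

x* = 0.8613

MU_x = 2/√x, MU_y = 1. Tangency: 2/√x = p_x/p_y.
Thus x* = (2·p_y/p_x)² — independent of I — with the rest of income spent on y.
Plugging in: x* = (2·8.84/19.05)² = 0.8613.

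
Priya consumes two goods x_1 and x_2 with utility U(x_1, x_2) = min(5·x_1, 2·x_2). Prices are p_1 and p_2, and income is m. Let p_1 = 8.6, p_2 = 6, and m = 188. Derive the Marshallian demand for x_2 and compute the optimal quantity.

x_2* = 19.9153

With perfect complements, no substitution: consume in ratio x_1:x_2 = 2:5.
Budget: p_1·x_1 + p_2·(5/2)·x_1 = m, so (2·p_1 + 5·p_2)·x_1 = 2·m.
Demand: x_1*(p_1,p_2,m) = 2·m/(2·p_1 + 5·p_2), x_2* = 5·m/(2·p_1 + 5·p_2).
Here 2·8.6 + 5·6 = 47.2, giving x_2* = 19.9153.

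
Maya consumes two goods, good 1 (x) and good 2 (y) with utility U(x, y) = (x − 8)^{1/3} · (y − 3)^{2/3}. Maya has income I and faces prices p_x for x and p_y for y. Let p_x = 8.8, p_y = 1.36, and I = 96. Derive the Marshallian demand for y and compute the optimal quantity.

y* = 13.549

MRS = (1/2)·(y−3)/(x−8). Tangency with p_x/p_y gives y−3 = 2·(p_x/p_y)·(x−8).
Substituting into the budget: x* = 8 + 1/3·(I − 8·p_x − 3·p_y)/p_x, and y* = 3 + 2/3·(…)/p_y.
Discretionary income = 96 − 8·8.8 − 3·1.36 = 21.52; y* = 3 + 2/3·21.52/1.36 = 13.549.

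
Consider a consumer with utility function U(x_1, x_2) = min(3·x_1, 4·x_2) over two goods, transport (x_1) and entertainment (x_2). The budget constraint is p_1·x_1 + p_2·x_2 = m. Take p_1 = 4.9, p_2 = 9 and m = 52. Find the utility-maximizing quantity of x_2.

Leontief preferences: the optimum is at the kink where x_1/4 = x_2/3, i.e. x_2 = (3/4)·x_1.
Budget: p_1·x_1 + p_2·(3/4)·x_1 = m, so (4·p_1 + 3·p_2)·x_1 = 4·m.
Demand: x_1*(p_1,p_2,m) = 4·m/(4·p_1 + 3·p_2), x_2* = 3·m/(4·p_1 + 3·p_2).
Here 4·4.9 + 3·9 = 46.6, giving x_2* = 3.3476.

x_2* = 3.3476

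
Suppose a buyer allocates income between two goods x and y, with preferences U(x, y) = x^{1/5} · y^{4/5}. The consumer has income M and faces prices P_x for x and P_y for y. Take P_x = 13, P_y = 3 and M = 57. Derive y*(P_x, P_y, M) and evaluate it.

y* = 15.2

MU_x/MU_y = (0.2·y)/(0.8·x); tangency sets this equal to P_x/P_y.
So 0.2·P_y·y = 0.8·P_x·x; combined with the budget, a share 0.2 of income goes to x.
Demand: x*(P_x,P_y,M) = 0.2·M/P_x and y* = 0.8·M/P_y.
At P_x=13, P_y=3, M=57: y* = 0.8·57/3 = 15.2.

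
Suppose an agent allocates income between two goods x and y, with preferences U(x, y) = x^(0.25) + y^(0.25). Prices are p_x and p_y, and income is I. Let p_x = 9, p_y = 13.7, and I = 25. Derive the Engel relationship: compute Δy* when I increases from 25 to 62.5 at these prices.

MRS = MU_x/MU_y = (y/x)^(0.75). Set equal to p_x/p_y.
Hence y/x = (p_x/p_y)^(1/(0.75)), i.e. raised to the 4/3 power.
With the ratio pinned down, the budget gives x* = I/(p_x + p_y·(y/x)) and y* = (y/x)·x*.
Numerically y/x = 0.571079, so x* = 25/(9 + 13.7·0.571079) = 1.486 and y* = 0.571079·1.486 = 0.8486.
At I' = 62.5: y* = 2.1215. Change: 2.1215 − 0.8486 = 1.2729.

Δy* = 1.2729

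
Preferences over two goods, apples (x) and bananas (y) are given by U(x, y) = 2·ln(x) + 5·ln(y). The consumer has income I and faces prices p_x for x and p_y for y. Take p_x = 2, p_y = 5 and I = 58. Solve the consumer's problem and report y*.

y* = 8.2857

Tangency: MRS = (2/5)·y/x = p_x/p_y.
Rearranging, p_y·y = (5/2)·p_x·x. Substituting into the budget gives p_x·x·(1 + (5/2)) = I.
Demand: x*(p_x,p_y,I) = 2/7·I/p_x and y* = 5/7·I/p_y.
At p_x=2, p_y=5, I=58: y* = 5/7·58/5 = 8.2857.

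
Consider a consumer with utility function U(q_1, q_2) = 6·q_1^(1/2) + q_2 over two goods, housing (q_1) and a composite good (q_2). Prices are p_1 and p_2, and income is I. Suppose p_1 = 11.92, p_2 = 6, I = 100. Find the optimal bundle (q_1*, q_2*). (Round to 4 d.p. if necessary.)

Plugging in: q_1* = (3·6/11.92)² = 2.2803, q_2* = 12.1365.

q_1* = 2.2803, q_2* = 12.1365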